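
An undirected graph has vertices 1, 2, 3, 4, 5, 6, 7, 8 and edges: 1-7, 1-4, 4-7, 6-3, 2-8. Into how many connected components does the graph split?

4

5 is isolated — a component by itself.
Starting from 3 we can reach 3, 6. That is one component of size 2.
Starting from 2 we can reach 2, 8. That is one component of size 2.
Starting from 1 we can reach 1, 4, 7. That is one component of size 3.
Total: 4 components.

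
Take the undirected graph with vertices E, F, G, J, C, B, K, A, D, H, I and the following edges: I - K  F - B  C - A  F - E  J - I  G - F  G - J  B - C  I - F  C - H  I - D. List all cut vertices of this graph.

B, C, F, I

Removing B increases the component count from 1 to 2, so B is a cut vertex.
Removing C increases the component count from 1 to 3, so C is a cut vertex.
Removing F increases the component count from 1 to 3, so F is a cut vertex.
Likewise I is a cut vertex.
By contrast removing A leaves 1 component; it is not a cut vertex. No other vertex is a cut vertex either.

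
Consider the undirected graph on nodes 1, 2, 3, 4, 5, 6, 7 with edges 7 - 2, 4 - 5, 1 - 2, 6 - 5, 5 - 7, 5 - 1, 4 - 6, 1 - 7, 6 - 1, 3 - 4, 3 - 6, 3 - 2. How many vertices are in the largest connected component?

7

Starting from 1 we can reach 1, 2, 3, 4, 5, 6, 7. That is one component of size 7.
The largest has 7 vertices.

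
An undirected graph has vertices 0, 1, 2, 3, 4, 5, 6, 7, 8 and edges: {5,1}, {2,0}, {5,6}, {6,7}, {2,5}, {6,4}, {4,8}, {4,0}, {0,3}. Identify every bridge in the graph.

The edges on the cycle 2-5-6-4-0-2 are not bridges since each lies on that cycle.
But removing 5 - 1 disconnects 5 from 1; removing 7 - 6 disconnects 7 from 6; removing 4 - 8 disconnects 4 from 8; removing 0 - 3 disconnects 0 from 3 — these are bridges.

0-3, 1-5, 4-8, 6-7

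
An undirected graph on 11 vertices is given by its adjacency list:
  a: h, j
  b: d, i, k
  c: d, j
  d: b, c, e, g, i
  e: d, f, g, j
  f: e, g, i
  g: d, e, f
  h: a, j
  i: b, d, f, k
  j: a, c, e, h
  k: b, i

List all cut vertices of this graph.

j

Removing j increases the component count from 1 to 2, so j is a cut vertex.
By contrast removing k leaves 1 component; it is not a cut vertex. No other vertex is a cut vertex either.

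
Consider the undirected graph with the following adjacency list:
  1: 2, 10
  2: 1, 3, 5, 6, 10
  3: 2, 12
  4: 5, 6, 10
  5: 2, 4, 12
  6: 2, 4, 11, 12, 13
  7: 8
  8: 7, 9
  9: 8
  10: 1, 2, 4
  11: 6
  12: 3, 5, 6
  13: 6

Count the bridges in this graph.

4

The edges on the cycle 2-1-10-2 are not bridges since each lies on that cycle.
But removing 11-6 disconnects 11 from 6; removing 13-6 disconnects 13 from 6; removing 8-7 disconnects 8 from 7; removing 9-8 disconnects 9 from 8 — these are bridges.
That makes 4 bridges.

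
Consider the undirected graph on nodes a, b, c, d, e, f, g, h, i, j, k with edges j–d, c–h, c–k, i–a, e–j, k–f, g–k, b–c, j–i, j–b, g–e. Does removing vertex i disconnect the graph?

Yes

Deleting i raises the number of components from 1 to 2, so i is a cut vertex.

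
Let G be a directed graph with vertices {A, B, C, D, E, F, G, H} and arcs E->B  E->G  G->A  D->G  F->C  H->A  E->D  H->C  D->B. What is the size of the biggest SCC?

{E} is an SCC by itself.
{D} is an SCC by itself.
{F} is an SCC by itself.
{B} is an SCC by itself.
{A} is an SCC by itself.
(and 3 more singleton SCCs)
The largest has 1 vertex.

1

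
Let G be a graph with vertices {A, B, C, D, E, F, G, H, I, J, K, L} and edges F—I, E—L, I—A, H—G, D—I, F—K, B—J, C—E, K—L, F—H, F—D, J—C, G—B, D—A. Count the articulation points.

1

Removing F increases the component count from 1 to 2, so F is a cut vertex.
By contrast removing D leaves 1 component; it is not a cut vertex. No other vertex is a cut vertex either.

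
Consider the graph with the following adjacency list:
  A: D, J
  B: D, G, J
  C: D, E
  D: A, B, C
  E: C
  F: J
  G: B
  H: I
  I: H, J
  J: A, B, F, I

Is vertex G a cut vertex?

Deleting G leaves 1 component (was 1), so G is not a cut vertex.

No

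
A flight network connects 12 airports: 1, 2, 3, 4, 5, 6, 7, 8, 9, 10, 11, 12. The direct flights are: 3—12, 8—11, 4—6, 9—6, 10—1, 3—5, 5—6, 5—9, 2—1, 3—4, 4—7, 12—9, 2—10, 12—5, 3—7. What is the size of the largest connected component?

Starting from 8 we can reach 8, 11. That is one component of size 2.
Starting from 1 we can reach 1, 2, 10. That is one component of size 3.
Starting from 3 we can reach 3, 4, 5, 6, 7, 9, 12. That is one component of size 7.
The largest has 7 vertices.

7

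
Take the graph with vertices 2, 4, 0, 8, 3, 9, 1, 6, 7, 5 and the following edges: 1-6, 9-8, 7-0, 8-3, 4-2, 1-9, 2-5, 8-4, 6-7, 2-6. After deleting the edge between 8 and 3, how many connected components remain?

2

Before removal there is 1 component.
8-3 is a bridge — removing it separates 8's side from 3's side.
After removal: 2 components.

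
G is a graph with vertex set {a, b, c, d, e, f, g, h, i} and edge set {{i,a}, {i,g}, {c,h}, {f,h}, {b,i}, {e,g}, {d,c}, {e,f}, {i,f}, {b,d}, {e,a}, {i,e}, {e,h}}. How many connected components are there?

1

Starting from a we can reach a, b, c, d, e, f, g, h, i. That is one component of size 9.
Total: 1 component.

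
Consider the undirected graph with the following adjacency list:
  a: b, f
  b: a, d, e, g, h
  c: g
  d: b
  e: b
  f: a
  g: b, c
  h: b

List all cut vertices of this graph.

Removing a increases the component count from 1 to 2, so a is a cut vertex.
Removing b increases the component count from 1 to 5, so b is a cut vertex.
Removing g increases the component count from 1 to 2, so g is a cut vertex.
By contrast removing f leaves 1 component; it is not a cut vertex. No other vertex is a cut vertex either.

a, b, g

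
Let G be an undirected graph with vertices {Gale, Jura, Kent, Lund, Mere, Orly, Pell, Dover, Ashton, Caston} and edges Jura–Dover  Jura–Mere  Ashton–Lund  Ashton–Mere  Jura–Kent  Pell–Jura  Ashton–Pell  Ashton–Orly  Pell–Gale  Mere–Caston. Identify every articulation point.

Jura, Mere, Pell, Ashton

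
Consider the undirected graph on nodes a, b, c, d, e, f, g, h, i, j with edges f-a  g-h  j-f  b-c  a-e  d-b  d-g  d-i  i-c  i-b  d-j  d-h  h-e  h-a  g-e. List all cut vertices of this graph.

d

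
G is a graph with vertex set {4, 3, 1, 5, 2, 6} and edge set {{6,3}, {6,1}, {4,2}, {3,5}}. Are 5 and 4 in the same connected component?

No

The component containing 5 is {1, 3, 5, 6}, and 4 is not in it.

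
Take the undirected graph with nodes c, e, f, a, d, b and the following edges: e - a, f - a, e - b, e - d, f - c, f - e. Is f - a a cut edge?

After removing f - a, the path f-e-a still connects them, so the edge is not a bridge.

No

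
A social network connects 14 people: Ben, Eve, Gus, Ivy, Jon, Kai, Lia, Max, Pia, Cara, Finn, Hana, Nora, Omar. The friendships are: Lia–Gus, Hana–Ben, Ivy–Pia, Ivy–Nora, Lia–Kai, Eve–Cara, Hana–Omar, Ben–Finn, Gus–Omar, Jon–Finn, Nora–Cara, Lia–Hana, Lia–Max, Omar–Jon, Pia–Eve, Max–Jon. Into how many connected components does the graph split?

2

Starting from Eve we can reach Eve, Ivy, Pia, Cara, Nora. That is one component of size 5.
Starting from Ben we can reach Ben, Gus, Jon, Kai, Lia, Max, Finn, Hana, Omar. That is one component of size 9.
Total: 2 components.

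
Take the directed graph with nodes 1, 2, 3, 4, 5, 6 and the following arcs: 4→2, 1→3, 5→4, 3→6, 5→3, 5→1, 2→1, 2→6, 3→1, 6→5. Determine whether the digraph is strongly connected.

From 4 we can reach every vertex (1, 2, 3, 4, 5, 6), and every vertex can reach 4 (1, 2, 3, 4, 5, 6). So the whole graph is one strongly connected component.

Yes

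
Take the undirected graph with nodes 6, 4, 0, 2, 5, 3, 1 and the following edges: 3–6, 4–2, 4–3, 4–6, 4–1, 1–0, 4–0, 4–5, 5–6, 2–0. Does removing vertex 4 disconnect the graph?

Deleting 4 raises the number of components from 1 to 2, so 4 is a cut vertex.

Yes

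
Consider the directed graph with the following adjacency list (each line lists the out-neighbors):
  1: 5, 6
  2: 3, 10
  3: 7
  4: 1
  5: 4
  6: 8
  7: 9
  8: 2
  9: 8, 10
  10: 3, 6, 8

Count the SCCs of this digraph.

2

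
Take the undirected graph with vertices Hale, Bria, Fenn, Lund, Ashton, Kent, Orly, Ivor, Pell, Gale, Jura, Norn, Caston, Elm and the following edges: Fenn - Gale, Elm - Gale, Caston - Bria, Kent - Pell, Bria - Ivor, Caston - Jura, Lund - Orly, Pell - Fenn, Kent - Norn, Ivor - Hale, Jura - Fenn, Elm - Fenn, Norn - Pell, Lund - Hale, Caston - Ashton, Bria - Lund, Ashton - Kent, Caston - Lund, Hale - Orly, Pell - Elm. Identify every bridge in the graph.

The edges on the cycle Kent-Norn-Pell-Kent are not bridges since each lies on that cycle.
Every edge lies on some cycle, so there are no bridges.

none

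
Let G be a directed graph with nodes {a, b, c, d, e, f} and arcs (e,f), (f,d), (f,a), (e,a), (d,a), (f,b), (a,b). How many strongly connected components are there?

{f} is an SCC by itself.
{a} is an SCC by itself.
{e} is an SCC by itself.
{c} is an SCC by itself.
{b} is an SCC by itself.
(and 1 more singleton SCC)
That gives 6 strongly connected components.

6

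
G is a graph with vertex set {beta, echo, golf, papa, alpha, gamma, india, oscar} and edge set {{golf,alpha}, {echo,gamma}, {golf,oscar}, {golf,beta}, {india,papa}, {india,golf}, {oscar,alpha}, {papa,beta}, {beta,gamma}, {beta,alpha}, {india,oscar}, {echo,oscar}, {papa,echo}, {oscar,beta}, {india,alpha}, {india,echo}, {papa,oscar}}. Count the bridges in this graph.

0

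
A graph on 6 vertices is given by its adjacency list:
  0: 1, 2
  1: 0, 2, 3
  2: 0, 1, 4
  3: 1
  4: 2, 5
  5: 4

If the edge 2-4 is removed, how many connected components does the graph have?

2

Before removal there is 1 component.
2-4 is a bridge — removing it separates 2's side from 4's side.
After removal: 2 components.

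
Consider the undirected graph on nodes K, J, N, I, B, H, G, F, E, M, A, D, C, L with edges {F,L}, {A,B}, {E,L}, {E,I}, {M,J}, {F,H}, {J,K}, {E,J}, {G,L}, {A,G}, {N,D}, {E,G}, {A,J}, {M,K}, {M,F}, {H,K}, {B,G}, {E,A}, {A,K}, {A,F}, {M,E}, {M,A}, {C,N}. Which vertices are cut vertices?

Removing E increases the component count from 2 to 3, so E is a cut vertex.
Removing N increases the component count from 2 to 3, so N is a cut vertex.
By contrast removing A leaves 2 components; it is not a cut vertex. No other vertex is a cut vertex either.

E, N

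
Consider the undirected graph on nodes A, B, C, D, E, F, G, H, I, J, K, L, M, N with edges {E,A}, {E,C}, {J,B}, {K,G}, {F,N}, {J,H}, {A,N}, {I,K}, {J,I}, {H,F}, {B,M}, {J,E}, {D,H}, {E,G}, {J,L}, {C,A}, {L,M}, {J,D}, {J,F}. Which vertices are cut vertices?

Removing J increases the component count from 1 to 2, so J is a cut vertex.
By contrast removing F leaves 1 component; it is not a cut vertex. No other vertex is a cut vertex either.

J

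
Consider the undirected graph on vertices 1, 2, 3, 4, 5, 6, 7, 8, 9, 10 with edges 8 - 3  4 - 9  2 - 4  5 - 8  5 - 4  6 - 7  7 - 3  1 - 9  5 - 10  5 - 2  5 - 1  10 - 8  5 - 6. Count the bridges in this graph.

The edges on the cycle 5-2-4-5 are not bridges since each lies on that cycle.
Every edge lies on some cycle, so there are no bridges.

0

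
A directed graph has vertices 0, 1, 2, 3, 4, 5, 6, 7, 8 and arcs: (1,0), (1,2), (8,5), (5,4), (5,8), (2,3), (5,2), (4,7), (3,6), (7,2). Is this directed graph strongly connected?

No

There is no directed path from 1 to 4, so the graph is not strongly connected.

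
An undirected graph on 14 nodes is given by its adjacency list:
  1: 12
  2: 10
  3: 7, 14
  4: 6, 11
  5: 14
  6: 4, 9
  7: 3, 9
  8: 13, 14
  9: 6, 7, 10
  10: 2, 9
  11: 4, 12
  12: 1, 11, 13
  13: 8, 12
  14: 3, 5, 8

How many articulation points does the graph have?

Removing 9 increases the component count from 1 to 2, so 9 is a cut vertex.
Removing 10 increases the component count from 1 to 2, so 10 is a cut vertex.
Removing 12 increases the component count from 1 to 2, so 12 is a cut vertex.
Likewise 14 is a cut vertex.
By contrast removing 1 leaves 1 component; it is not a cut vertex. No other vertex is a cut vertex either.

4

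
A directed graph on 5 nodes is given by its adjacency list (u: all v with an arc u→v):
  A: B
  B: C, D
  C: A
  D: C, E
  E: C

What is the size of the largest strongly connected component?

5

{A, B, C, D, E} are all mutually reachable — one SCC of size 5.
The largest has 5 vertices.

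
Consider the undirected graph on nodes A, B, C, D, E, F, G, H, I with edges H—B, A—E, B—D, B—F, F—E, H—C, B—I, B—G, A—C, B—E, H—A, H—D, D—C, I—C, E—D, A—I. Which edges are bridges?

The edges on the cycle B-I-C-D-B are not bridges since each lies on that cycle.
But removing G—B disconnects G from B — this is a bridge.

B-G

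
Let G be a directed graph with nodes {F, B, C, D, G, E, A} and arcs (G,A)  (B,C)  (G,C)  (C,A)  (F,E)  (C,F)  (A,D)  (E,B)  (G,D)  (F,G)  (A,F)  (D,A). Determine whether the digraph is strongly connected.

Yes

From E we can reach every vertex (A, B, C, D, E, F, G), and every vertex can reach E (A, B, C, D, E, F, G). So the whole graph is one strongly connected component.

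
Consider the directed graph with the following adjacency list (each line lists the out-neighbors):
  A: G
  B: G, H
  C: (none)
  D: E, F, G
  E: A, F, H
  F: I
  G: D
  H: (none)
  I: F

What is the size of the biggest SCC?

{A, D, E, G} are all mutually reachable — one SCC of size 4.
{F, I} are all mutually reachable — one SCC of size 2.
{H} is an SCC by itself.
{C} is an SCC by itself.
{B} is an SCC by itself.
The largest has 4 vertices.

4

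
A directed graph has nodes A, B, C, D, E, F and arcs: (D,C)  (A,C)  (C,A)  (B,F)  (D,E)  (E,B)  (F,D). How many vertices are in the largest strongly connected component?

4

{B, D, E, F} are all mutually reachable — one SCC of size 4.
{A, C} are all mutually reachable — one SCC of size 2.
The largest has 4 vertices.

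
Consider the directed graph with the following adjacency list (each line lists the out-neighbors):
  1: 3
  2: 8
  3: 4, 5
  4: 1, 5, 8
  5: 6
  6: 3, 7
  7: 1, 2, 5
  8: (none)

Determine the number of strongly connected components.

{1, 3, 4, 5, 6, 7} are all mutually reachable — one SCC of size 6.
{2} is an SCC by itself.
{8} is an SCC by itself.
That gives 3 strongly connected components.

3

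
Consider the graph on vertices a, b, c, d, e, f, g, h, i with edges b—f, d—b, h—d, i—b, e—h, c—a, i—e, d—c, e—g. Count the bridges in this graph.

The edges on the cycle i-e-h-d-b-i are not bridges since each lies on that cycle.
But removing b—f disconnects b from f; removing d—c disconnects d from c; removing a—c disconnects a from c; removing e—g disconnects e from g — these are bridges.
That makes 4 bridges.

4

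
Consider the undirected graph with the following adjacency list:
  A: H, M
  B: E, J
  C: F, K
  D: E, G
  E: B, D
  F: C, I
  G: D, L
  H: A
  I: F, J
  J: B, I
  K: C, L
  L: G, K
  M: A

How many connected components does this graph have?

2

Starting from A we can reach A, H, M. That is one component of size 3.
Starting from B we can reach B, C, D, E, F, G, I, J, K, L. That is one component of size 10.
Total: 2 components.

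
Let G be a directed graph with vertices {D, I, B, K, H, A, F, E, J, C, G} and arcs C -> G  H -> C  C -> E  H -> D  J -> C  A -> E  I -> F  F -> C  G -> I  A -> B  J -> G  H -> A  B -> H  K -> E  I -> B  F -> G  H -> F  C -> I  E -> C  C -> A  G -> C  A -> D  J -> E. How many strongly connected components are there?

{A, B, C, E, F, G, H, I} are all mutually reachable — one SCC of size 8.
{D} is an SCC by itself.
{K} is an SCC by itself.
{J} is an SCC by itself.
That gives 4 strongly connected components.

4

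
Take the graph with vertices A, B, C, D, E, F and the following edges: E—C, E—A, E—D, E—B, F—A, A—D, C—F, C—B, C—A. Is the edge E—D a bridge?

No

After removing E—D, the path E-A-D still connects them, so the edge is not a bridge.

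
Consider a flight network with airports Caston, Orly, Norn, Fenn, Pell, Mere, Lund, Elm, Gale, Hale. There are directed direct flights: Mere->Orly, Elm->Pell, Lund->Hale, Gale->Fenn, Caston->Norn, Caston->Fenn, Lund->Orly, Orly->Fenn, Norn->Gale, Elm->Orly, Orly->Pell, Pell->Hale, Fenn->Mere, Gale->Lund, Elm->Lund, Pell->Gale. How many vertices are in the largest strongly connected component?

{Fenn, Gale, Lund, Mere, Orly, Pell} are all mutually reachable — one SCC of size 6.
{Norn} is an SCC by itself.
{Elm} is an SCC by itself.
{Caston} is an SCC by itself.
{Hale} is an SCC by itself.
The largest has 6 vertices.

6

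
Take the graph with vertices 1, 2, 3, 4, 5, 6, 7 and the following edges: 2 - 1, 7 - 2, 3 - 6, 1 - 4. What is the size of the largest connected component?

5 is isolated — a component by itself.
Starting from 3 we can reach 3, 6. That is one component of size 2.
Starting from 1 we can reach 1, 2, 4, 7. That is one component of size 4.
The largest has 4 vertices.

4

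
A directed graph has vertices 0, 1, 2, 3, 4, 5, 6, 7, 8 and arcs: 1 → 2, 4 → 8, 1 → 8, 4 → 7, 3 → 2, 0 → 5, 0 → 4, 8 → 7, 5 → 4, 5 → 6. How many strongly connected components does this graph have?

{5} is an SCC by itself.
{2} is an SCC by itself.
{0} is an SCC by itself.
{1} is an SCC by itself.
{6} is an SCC by itself.
(and 4 more singleton SCCs)
That gives 9 strongly connected components.

9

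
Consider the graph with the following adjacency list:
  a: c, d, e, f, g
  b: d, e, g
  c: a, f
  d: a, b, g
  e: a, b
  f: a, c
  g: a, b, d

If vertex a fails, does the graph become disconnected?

Yes

Deleting a raises the number of components from 1 to 2, so a is a cut vertex.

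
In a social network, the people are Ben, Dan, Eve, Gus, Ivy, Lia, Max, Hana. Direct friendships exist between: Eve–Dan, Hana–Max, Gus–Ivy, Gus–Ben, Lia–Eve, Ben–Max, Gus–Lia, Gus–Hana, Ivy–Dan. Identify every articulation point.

Removing Gus increases the component count from 1 to 2, so Gus is a cut vertex.
By contrast removing Hana leaves 1 component; it is not a cut vertex. No other vertex is a cut vertex either.

Gus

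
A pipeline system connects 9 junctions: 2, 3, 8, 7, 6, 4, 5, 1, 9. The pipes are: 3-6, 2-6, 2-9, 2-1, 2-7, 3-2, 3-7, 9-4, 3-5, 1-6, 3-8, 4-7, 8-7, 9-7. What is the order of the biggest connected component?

Starting from 1 we can reach 1, 2, 3, 4, 5, 6, 7, 8, 9. That is one component of size 9.
The largest has 9 vertices.

9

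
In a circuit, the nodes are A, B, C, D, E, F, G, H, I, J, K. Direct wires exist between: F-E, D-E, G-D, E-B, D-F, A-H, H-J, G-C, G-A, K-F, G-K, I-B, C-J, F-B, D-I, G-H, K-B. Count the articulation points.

Removing G increases the component count from 1 to 2, so G is a cut vertex.
By contrast removing A leaves 1 component; it is not a cut vertex. No other vertex is a cut vertex either.

1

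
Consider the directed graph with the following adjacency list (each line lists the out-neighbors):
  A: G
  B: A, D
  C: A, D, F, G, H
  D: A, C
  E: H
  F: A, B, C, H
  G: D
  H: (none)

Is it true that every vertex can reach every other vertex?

No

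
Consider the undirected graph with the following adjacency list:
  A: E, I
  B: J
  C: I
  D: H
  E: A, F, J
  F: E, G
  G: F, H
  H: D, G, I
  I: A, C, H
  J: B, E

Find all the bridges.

B-J, C-I, D-H, E-J

The edges on the cycle I-A-E-F-G-H-I are not bridges since each lies on that cycle.
But removing J-B disconnects J from B; removing C-I disconnects C from I; removing H-D disconnects H from D; removing J-E disconnects J from E — these are bridges.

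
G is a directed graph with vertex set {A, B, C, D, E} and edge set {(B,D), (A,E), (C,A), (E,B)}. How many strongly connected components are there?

5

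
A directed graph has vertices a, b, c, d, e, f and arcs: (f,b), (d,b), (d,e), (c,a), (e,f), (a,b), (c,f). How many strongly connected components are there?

{f} is an SCC by itself.
{b} is an SCC by itself.
{c} is an SCC by itself.
{d} is an SCC by itself.
{a} is an SCC by itself.
(and 1 more singleton SCC)
That gives 6 strongly connected components.

6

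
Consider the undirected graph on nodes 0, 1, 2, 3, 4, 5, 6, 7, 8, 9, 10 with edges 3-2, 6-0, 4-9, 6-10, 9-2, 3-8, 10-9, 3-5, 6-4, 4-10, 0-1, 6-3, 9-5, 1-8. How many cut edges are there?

The edges on the cycle 6-4-9-5-3-6 are not bridges since each lies on that cycle.
Every edge lies on some cycle, so there are no bridges.

0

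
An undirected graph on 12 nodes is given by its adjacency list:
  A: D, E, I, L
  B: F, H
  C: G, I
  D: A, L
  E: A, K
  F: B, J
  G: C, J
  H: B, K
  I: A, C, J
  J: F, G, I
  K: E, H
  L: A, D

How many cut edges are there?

0

The edges on the cycle A-L-D-A are not bridges since each lies on that cycle.
Every edge lies on some cycle, so there are no bridges.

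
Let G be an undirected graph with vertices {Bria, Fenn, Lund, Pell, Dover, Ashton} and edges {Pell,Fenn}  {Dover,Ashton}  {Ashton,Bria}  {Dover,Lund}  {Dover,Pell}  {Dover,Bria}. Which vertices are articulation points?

Pell, Dover

Removing Pell increases the component count from 1 to 2, so Pell is a cut vertex.
Removing Dover increases the component count from 1 to 3, so Dover is a cut vertex.
By contrast removing Bria leaves 1 component; it is not a cut vertex. No other vertex is a cut vertex either.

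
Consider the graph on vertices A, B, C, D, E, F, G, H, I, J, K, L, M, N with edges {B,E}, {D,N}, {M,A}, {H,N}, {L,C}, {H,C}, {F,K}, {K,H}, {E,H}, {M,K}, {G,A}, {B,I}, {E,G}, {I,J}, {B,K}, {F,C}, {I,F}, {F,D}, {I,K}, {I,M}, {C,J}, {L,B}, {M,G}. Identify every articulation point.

none

Removing F, for instance, still leaves 1 component. No single vertex removal increases the component count — the graph has no articulation points.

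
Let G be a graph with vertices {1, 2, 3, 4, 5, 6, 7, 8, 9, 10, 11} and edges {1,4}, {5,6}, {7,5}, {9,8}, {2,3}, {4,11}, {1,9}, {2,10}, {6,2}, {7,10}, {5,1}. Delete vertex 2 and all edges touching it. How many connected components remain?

With 2 gone, the remaining components are: {3}; {1, 4, 5, 6, 7, 8, 9, 10, 11}.
That is 2 components.

2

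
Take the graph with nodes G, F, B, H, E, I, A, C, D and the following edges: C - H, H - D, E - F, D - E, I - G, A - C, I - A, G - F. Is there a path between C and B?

The component containing C is {A, C, D, E, F, G, H, I}, and B is not in it.

No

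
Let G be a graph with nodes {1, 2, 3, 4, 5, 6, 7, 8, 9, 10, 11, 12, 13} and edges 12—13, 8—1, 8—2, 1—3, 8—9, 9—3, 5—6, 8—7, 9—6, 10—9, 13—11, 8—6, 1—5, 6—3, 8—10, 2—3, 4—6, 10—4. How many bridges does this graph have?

3

The edges on the cycle 8-10-4-6-8 are not bridges since each lies on that cycle.
But removing 12—13 disconnects 12 from 13; removing 7—8 disconnects 7 from 8; removing 13—11 disconnects 13 from 11 — these are bridges.
That makes 3 bridges.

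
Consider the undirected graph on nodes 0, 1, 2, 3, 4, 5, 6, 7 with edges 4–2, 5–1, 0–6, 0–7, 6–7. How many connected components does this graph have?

4

3 is isolated — a component by itself.
Starting from 1 we can reach 1, 5. That is one component of size 2.
Starting from 2 we can reach 2, 4. That is one component of size 2.
Starting from 0 we can reach 0, 6, 7. That is one component of size 3.
Total: 4 components.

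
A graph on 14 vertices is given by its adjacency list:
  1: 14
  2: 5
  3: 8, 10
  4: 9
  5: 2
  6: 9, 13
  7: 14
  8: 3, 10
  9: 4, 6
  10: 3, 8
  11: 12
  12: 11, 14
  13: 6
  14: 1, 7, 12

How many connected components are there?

4

Starting from 2 we can reach 2, 5. That is one component of size 2.
Starting from 3 we can reach 3, 8, 10. That is one component of size 3.
Starting from 4 we can reach 4, 6, 9, 13. That is one component of size 4.
Starting from 1 we can reach 1, 7, 11, 12, 14. That is one component of size 5.
Total: 4 components.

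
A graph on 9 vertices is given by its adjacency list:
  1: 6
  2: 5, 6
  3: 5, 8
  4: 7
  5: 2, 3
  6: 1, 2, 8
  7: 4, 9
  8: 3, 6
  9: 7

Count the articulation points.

Removing 6 increases the component count from 2 to 3, so 6 is a cut vertex.
Removing 7 increases the component count from 2 to 3, so 7 is a cut vertex.
By contrast removing 1 leaves 2 components; it is not a cut vertex. No other vertex is a cut vertex either.

2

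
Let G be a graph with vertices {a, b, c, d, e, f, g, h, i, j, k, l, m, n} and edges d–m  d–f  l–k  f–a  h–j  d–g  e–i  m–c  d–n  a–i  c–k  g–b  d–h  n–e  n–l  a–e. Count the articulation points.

3

Removing d increases the component count from 1 to 3, so d is a cut vertex.
Removing g increases the component count from 1 to 2, so g is a cut vertex.
Removing h increases the component count from 1 to 2, so h is a cut vertex.
By contrast removing e leaves 1 component; it is not a cut vertex. No other vertex is a cut vertex either.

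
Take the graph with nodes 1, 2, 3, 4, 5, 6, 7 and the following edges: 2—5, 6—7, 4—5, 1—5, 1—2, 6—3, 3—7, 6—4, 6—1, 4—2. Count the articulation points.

1

Removing 6 increases the component count from 1 to 2, so 6 is a cut vertex.
By contrast removing 3 leaves 1 component; it is not a cut vertex. No other vertex is a cut vertex either.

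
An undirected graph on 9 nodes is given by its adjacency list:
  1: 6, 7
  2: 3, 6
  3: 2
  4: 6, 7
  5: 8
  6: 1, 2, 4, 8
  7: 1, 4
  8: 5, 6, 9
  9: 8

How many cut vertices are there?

Removing 2 increases the component count from 1 to 2, so 2 is a cut vertex.
Removing 6 increases the component count from 1 to 3, so 6 is a cut vertex.
Removing 8 increases the component count from 1 to 3, so 8 is a cut vertex.
By contrast removing 7 leaves 1 component; it is not a cut vertex. No other vertex is a cut vertex either.

3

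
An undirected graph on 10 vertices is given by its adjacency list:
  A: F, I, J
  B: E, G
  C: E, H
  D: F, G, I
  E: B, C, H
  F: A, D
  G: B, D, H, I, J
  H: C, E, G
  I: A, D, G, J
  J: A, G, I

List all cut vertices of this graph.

Removing G increases the component count from 1 to 2, so G is a cut vertex.
By contrast removing J leaves 1 component; it is not a cut vertex. No other vertex is a cut vertex either.

G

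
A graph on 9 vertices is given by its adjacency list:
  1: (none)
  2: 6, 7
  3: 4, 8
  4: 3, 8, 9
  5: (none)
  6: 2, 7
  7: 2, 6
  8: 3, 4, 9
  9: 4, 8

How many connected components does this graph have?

4

5 is isolated — a component by itself.
1 is isolated — a component by itself.
Starting from 2 we can reach 2, 6, 7. That is one component of size 3.
Starting from 3 we can reach 3, 4, 8, 9. That is one component of size 4.
Total: 4 components.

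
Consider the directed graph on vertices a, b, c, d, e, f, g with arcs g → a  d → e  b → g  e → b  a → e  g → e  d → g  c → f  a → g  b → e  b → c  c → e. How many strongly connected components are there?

3

{a, b, c, e, g} are all mutually reachable — one SCC of size 5.
{d} is an SCC by itself.
{f} is an SCC by itself.
That gives 3 strongly connected components.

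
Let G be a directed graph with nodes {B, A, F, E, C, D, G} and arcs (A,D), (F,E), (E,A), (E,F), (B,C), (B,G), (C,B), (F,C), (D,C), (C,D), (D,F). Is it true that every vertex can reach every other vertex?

There is no directed path from G to D, so the graph is not strongly connected.

No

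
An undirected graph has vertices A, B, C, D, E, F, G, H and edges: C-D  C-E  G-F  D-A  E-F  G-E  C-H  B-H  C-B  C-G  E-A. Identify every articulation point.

C

Removing C increases the component count from 1 to 2, so C is a cut vertex.
By contrast removing E leaves 1 component; it is not a cut vertex. No other vertex is a cut vertex either.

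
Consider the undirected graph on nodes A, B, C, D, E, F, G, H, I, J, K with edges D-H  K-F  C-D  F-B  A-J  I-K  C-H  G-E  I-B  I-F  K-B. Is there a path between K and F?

Yes

From K we can reach B, F, I, K, which includes F.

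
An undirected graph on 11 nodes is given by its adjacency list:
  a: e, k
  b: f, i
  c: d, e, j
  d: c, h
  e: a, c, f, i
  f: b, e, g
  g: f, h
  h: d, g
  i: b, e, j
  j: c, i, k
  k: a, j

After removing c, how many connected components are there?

1

With c gone, the remaining components are: {a, b, d, e, f, g, h, i, j, k}.
That is 1 component.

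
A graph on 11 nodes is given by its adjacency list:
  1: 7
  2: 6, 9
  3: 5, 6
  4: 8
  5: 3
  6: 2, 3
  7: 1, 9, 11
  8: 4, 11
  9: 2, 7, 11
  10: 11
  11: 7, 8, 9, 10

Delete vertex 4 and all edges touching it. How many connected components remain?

With 4 gone, the remaining components are: {1, 2, 3, 5, 6, 7, 8, 9, 10, 11}.
That is 1 component.

1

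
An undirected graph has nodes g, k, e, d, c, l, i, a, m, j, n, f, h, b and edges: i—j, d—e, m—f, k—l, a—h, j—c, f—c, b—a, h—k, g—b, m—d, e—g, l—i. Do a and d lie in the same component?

Yes

From a we can reach a, b, c, d, e, f, g, h, i, j, k, l, m, which includes d.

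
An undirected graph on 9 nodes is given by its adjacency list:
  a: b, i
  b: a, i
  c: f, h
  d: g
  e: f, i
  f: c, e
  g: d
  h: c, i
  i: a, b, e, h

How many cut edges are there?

The edges on the cycle i-b-a-i are not bridges since each lies on that cycle.
But removing g-d disconnects g from d — this is a bridge.

1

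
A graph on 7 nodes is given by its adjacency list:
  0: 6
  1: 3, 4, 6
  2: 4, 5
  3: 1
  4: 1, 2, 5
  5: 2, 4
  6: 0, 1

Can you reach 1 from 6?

From 6 we can reach 0, 1, 2, 3, 4, 5, 6, which includes 1.

Yes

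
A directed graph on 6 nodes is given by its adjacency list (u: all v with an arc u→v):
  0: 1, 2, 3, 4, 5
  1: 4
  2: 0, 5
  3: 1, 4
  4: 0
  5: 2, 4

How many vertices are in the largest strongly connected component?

6

{0, 1, 2, 3, 4, 5} are all mutually reachable — one SCC of size 6.
The largest has 6 vertices.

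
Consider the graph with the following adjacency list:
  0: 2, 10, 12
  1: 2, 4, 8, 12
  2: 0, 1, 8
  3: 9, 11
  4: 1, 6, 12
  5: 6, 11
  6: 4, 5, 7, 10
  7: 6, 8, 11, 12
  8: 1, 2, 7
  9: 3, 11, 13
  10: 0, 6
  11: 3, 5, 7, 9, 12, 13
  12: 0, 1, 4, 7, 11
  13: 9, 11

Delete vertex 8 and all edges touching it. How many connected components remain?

With 8 gone, the remaining components are: {0, 1, 2, 3, 4, 5, 6, 7, 9, 10, 11, 12, 13}.
That is 1 component.

1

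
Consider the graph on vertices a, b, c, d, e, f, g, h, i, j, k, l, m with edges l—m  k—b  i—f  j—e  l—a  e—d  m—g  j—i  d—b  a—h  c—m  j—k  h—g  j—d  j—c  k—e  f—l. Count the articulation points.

Removing j increases the component count from 1 to 2, so j is a cut vertex.
By contrast removing i leaves 1 component; it is not a cut vertex. No other vertex is a cut vertex either.

1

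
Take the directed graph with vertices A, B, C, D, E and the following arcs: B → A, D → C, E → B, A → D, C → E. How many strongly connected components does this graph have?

1

{A, B, C, D, E} are all mutually reachable — one SCC of size 5.
That gives 1 strongly connected component.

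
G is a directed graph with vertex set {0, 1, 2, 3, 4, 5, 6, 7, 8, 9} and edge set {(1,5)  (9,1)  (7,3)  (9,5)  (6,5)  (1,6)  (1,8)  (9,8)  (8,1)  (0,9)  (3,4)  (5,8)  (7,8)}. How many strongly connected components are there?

{1, 5, 6, 8} are all mutually reachable — one SCC of size 4.
{0} is an SCC by itself.
{2} is an SCC by itself.
{7} is an SCC by itself.
{3} is an SCC by itself.
(and 2 more singleton SCCs)
That gives 7 strongly connected components.

7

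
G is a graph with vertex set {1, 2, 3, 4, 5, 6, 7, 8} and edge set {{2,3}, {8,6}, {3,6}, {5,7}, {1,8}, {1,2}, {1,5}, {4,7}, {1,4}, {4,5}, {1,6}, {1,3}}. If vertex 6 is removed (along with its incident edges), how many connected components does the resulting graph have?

1

With 6 gone, the remaining components are: {1, 2, 3, 4, 5, 7, 8}.
That is 1 component.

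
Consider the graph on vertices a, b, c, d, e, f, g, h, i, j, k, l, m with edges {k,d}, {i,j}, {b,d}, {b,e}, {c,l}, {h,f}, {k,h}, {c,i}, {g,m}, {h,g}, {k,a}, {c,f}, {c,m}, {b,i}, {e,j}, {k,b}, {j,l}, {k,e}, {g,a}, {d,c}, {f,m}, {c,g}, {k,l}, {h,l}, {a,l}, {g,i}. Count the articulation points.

0

Removing e, for instance, still leaves 1 component. No single vertex removal increases the component count — the graph has no articulation points.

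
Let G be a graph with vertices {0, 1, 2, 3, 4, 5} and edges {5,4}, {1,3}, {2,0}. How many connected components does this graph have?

3

Starting from 1 we can reach 1, 3. That is one component of size 2.
Starting from 4 we can reach 4, 5. That is one component of size 2.
Starting from 0 we can reach 0, 2. That is one component of size 2.
Total: 3 components.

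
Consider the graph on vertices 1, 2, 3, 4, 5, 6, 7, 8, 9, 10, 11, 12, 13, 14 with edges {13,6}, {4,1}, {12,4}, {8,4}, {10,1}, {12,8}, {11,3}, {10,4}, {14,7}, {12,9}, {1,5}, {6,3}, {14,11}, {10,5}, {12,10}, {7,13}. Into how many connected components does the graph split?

3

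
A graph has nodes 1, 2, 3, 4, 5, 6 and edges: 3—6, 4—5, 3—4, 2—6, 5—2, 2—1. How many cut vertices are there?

1

Removing 2 increases the component count from 1 to 2, so 2 is a cut vertex.
By contrast removing 4 leaves 1 component; it is not a cut vertex. No other vertex is a cut vertex either.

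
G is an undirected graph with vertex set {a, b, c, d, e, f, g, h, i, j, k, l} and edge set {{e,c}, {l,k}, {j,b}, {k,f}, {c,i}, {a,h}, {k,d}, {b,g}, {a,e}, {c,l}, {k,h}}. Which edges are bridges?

b-g, b-j, c-i, d-k, f-k

The edges on the cycle a-e-c-l-k-h-a are not bridges since each lies on that cycle.
But removing i - c disconnects i from c; removing k - d disconnects k from d; removing j - b disconnects j from b; removing b - g disconnects b from g — these are bridges.
In total 5 edges are bridges.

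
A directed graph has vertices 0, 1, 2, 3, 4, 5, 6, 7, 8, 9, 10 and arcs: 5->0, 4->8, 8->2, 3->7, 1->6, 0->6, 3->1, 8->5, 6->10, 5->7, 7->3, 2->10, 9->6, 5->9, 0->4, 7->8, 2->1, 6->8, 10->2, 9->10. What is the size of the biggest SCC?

11

{0, 1, 2, 3, 4, 5, 6, 7, 8, 9, 10} are all mutually reachable — one SCC of size 11.
The largest has 11 vertices.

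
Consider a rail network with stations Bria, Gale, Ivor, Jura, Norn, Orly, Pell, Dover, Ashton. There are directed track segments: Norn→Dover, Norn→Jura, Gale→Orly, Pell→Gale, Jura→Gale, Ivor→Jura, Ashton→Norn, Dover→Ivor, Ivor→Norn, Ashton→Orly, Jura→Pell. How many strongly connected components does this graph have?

7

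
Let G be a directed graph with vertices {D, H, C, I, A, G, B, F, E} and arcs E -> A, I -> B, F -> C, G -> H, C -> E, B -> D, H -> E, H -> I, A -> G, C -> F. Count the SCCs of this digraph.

5

{A, E, G, H} are all mutually reachable — one SCC of size 4.
{C, F} are all mutually reachable — one SCC of size 2.
{B} is an SCC by itself.
{D} is an SCC by itself.
{I} is an SCC by itself.
That gives 5 strongly connected components.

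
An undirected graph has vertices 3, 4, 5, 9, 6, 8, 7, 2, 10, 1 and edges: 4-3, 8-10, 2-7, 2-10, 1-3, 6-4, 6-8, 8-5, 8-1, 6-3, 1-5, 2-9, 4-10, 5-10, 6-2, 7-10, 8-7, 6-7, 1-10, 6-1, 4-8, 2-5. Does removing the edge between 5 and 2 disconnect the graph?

After removing 5-2, the path 5-10-2 still connects them, so the edge is not a bridge.

No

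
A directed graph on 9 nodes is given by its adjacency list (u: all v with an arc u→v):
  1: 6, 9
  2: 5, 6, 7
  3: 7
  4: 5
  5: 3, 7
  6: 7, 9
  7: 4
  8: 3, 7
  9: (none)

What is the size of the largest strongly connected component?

4

{3, 4, 5, 7} are all mutually reachable — one SCC of size 4.
{6} is an SCC by itself.
{8} is an SCC by itself.
{1} is an SCC by itself.
{2} is an SCC by itself.
(and 1 more singleton SCC)
The largest has 4 vertices.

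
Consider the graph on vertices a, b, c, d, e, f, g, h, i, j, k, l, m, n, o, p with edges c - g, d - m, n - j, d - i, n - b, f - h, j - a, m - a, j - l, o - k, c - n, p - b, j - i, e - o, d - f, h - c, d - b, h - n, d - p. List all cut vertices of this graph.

Removing c increases the component count from 2 to 3, so c is a cut vertex.
Removing j increases the component count from 2 to 3, so j is a cut vertex.
Removing o increases the component count from 2 to 3, so o is a cut vertex.
By contrast removing h leaves 2 components; it is not a cut vertex. No other vertex is a cut vertex either.

c, j, o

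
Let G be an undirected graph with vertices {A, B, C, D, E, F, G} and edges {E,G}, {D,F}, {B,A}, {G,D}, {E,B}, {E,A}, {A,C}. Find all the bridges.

A-C, D-F, D-G, E-G

The edges on the cycle E-B-A-E are not bridges since each lies on that cycle.
But removing G - D disconnects G from D; removing D - F disconnects D from F; removing A - C disconnects A from C; removing E - G disconnects E from G — these are bridges.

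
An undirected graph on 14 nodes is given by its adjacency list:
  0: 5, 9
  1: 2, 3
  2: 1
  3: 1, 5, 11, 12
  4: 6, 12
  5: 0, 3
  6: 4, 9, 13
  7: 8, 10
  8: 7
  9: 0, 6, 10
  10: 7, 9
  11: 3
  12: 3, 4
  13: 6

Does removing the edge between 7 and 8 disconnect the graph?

Yes

Removing 7-8 leaves no path between 7 and 8: the component count goes from 1 to 2. So it is a bridge.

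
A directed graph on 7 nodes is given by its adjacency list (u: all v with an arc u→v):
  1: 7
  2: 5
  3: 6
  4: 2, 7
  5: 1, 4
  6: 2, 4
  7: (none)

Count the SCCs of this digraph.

{2, 4, 5} are all mutually reachable — one SCC of size 3.
{6} is an SCC by itself.
{1} is an SCC by itself.
{3} is an SCC by itself.
{7} is an SCC by itself.
That gives 5 strongly connected components.

5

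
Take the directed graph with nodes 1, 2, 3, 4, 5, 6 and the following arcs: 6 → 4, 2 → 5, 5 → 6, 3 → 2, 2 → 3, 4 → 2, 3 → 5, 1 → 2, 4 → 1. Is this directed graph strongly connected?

Yes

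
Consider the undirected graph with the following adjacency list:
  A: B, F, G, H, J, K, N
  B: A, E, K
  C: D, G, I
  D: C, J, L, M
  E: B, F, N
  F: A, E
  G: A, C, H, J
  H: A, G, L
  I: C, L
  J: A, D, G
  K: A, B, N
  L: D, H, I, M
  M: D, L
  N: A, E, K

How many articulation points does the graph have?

Removing A increases the component count from 1 to 2, so A is a cut vertex.
By contrast removing M leaves 1 component; it is not a cut vertex. No other vertex is a cut vertex either.

1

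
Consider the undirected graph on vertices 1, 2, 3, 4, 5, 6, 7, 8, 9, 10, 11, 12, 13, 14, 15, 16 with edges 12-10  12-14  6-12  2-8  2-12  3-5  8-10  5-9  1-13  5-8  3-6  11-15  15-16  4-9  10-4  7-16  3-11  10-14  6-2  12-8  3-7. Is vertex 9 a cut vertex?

No

Deleting 9 leaves 2 components (was 2), so 9 is not a cut vertex.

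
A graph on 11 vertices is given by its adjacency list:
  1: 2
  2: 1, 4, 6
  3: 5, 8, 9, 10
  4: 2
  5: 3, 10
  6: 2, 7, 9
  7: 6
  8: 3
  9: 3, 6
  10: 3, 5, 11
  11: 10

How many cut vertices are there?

Removing 2 increases the component count from 1 to 3, so 2 is a cut vertex.
Removing 3 increases the component count from 1 to 3, so 3 is a cut vertex.
Removing 6 increases the component count from 1 to 3, so 6 is a cut vertex.
Likewise 9, 10 are cut vertices.
By contrast removing 1 leaves 1 component; it is not a cut vertex. No other vertex is a cut vertex either.

5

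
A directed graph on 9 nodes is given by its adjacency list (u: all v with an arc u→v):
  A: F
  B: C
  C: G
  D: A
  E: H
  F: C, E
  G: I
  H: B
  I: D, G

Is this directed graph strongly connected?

Yes

From B we can reach every vertex (A, B, C, D, E, F, G, H, I), and every vertex can reach B (A, B, C, D, E, F, G, H, I). So the whole graph is one strongly connected component.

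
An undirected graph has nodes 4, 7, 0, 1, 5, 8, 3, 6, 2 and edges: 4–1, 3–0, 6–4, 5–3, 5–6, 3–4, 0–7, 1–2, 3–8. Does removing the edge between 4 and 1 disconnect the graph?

Yes

Removing 4–1 leaves no path between 4 and 1: the component count goes from 1 to 2. So it is a bridge.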